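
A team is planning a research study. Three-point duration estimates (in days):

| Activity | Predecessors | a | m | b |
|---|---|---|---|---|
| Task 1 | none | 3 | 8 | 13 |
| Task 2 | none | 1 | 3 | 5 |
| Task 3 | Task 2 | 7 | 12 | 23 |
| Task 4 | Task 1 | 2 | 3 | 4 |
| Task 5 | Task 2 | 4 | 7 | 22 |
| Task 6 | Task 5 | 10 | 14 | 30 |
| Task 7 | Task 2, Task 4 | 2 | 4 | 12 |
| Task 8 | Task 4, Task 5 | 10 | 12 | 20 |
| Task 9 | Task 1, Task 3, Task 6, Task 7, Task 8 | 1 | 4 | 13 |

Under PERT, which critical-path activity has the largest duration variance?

te_Task 1 = (3 + 4·8 + 13)/6 = 48/6 = 8; σ²_Task 1 = ((13−3)/6)² = 2.778
te_Task 2 = (1 + 4·3 + 5)/6 = 18/6 = 3; σ²_Task 2 = ((5−1)/6)² = 0.444
te_Task 3 = (7 + 4·12 + 23)/6 = 78/6 = 13; σ²_Task 3 = ((23−7)/6)² = 7.111
te_Task 4 = (2 + 4·3 + 4)/6 = 18/6 = 3; σ²_Task 4 = ((4−2)/6)² = 0.111
te_Task 5 = (4 + 4·7 + 22)/6 = 54/6 = 9; σ²_Task 5 = ((22−4)/6)² = 9.000
te_Task 6 = (10 + 4·14 + 30)/6 = 96/6 = 16; σ²_Task 6 = ((30−10)/6)² = 11.111
te_Task 7 = (2 + 4·4 + 12)/6 = 30/6 = 5; σ²_Task 7 = ((12−2)/6)² = 2.778
te_Task 8 = (10 + 4·12 + 20)/6 = 78/6 = 13; σ²_Task 8 = ((20−10)/6)² = 2.778
te_Task 9 = (1 + 4·4 + 13)/6 = 30/6 = 5; σ²_Task 9 = ((13−1)/6)² = 4.000

Forward pass:
ES_Task 1 = 0; EF_Task 1 = 8
ES_Task 2 = 0; EF_Task 2 = 3
ES_Task 3 = 3; EF_Task 3 = 3+13 = 16
ES_Task 4 = 8; EF_Task 4 = 8+3 = 11
ES_Task 5 = 3; EF_Task 5 = 3+9 = 12
ES_Task 6 = 12; EF_Task 6 = 12+16 = 28
ES_Task 7 = max(EF_Task 2=3, EF_Task 4=11) = 11; EF_Task 7 = 11+5 = 16
ES_Task 8 = max(EF_Task 4=11, EF_Task 5=12) = 12; EF_Task 8 = 12+13 = 25
ES_Task 9 = max(EF_Task 1=8, EF_Task 3=16, EF_Task 6=28, EF_Task 7=16, EF_Task 8=25) = 28; EF_Task 9 = 28+5 = 33
Expected project duration μ = 33 days. Critical path: Task 2 → Task 5 → Task 6 → Task 9.

Variances on critical path: σ²_Task 2=0.444, σ²_Task 5=9.000, σ²_Task 6=11.111, σ²_Task 9=4.000.
Largest is σ²_Task 6 = 11.111.

Task 6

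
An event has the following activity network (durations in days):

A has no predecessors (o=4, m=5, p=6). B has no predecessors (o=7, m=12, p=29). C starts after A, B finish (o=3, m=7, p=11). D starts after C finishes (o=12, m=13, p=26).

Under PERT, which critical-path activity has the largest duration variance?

te_A = (4 + 4·5 + 6)/6 = 30/6 = 5; σ²_A = ((6−4)/6)² = 0.111
te_B = (7 + 4·12 + 29)/6 = 84/6 = 14; σ²_B = ((29−7)/6)² = 13.444
te_C = (3 + 4·7 + 11)/6 = 42/6 = 7; σ²_C = ((11−3)/6)² = 1.778
te_D = (12 + 4·13 + 26)/6 = 90/6 = 15; σ²_D = ((26−12)/6)² = 5.444

Forward pass:
ES_A = 0; EF_A = 5
ES_B = 0; EF_B = 14
ES_C = max(EF_A=5, EF_B=14) = 14; EF_C = 14+7 = 21
ES_D = 21; EF_D = 21+15 = 36
Expected project duration μ = 36 days. Critical path: B → C → D.

Variances on critical path: σ²_B=13.444, σ²_C=1.778, σ²_D=5.444.
Largest is σ²_B = 13.444.

B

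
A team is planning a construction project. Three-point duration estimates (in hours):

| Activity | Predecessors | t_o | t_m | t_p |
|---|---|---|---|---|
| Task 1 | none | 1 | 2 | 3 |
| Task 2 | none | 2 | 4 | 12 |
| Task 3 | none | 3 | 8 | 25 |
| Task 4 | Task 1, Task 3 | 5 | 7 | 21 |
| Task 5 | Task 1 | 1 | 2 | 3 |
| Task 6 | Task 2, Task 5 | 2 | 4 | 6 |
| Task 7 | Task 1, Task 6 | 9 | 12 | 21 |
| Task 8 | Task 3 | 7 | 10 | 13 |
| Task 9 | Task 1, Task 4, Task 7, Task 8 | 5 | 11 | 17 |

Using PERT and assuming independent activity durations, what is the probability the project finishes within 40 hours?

0.982

te_Task 1 = (1 + 4·2 + 3)/6 = 12/6 = 2; σ²_Task 1 = ((3−1)/6)² = 0.111
te_Task 2 = (2 + 4·4 + 12)/6 = 30/6 = 5; σ²_Task 2 = ((12−2)/6)² = 2.778
te_Task 3 = (3 + 4·8 + 25)/6 = 60/6 = 10; σ²_Task 3 = ((25−3)/6)² = 13.444
te_Task 4 = (5 + 4·7 + 21)/6 = 54/6 = 9; σ²_Task 4 = ((21−5)/6)² = 7.111
te_Task 5 = (1 + 4·2 + 3)/6 = 12/6 = 2; σ²_Task 5 = ((3−1)/6)² = 0.111
te_Task 6 = (2 + 4·4 + 6)/6 = 24/6 = 4; σ²_Task 6 = ((6−2)/6)² = 0.444
te_Task 7 = (9 + 4·12 + 21)/6 = 78/6 = 13; σ²_Task 7 = ((21−9)/6)² = 4.000
te_Task 8 = (7 + 4·10 + 13)/6 = 60/6 = 10; σ²_Task 8 = ((13−7)/6)² = 1.000
te_Task 9 = (5 + 4·11 + 17)/6 = 66/6 = 11; σ²_Task 9 = ((17−5)/6)² = 4.000

Forward pass:
ES_Task 1 = 0; EF_Task 1 = 2
ES_Task 2 = 0; EF_Task 2 = 5
ES_Task 3 = 0; EF_Task 3 = 10
ES_Task 4 = max(EF_Task 1=2, EF_Task 3=10) = 10; EF_Task 4 = 10+9 = 19
ES_Task 5 = 2; EF_Task 5 = 2+2 = 4
ES_Task 6 = max(EF_Task 2=5, EF_Task 5=4) = 5; EF_Task 6 = 5+4 = 9
ES_Task 7 = max(EF_Task 1=2, EF_Task 6=9) = 9; EF_Task 7 = 9+13 = 22
ES_Task 8 = 10; EF_Task 8 = 10+10 = 20
ES_Task 9 = max(EF_Task 1=2, EF_Task 4=19, EF_Task 7=22, EF_Task 8=20) = 22; EF_Task 9 = 22+11 = 33
Expected project duration μ = 33 hours. Critical path: Task 2 → Task 6 → Task 7 → Task 9.

Variance along critical path = 2.778 + 0.444 + 4.000 + 4.000 = 11.222; σ = √11.222 = 3.350 hours.
Z = (40 − 33) / 3.350 = 2.090
P(T ≤ 40) = Φ(2.090) ≈ 0.982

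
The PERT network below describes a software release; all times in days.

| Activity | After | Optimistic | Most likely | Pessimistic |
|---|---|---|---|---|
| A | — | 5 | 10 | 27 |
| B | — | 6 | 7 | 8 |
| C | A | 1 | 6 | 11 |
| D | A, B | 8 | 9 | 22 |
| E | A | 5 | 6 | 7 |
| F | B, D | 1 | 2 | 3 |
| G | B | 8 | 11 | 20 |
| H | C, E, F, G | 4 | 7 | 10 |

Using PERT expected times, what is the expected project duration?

te_A = (5 + 4·10 + 27)/6 = 72/6 = 12
te_B = (6 + 4·7 + 8)/6 = 42/6 = 7
te_C = (1 + 4·6 + 11)/6 = 36/6 = 6
te_D = (8 + 4·9 + 22)/6 = 66/6 = 11
te_E = (5 + 4·6 + 7)/6 = 36/6 = 6
te_F = (1 + 4·2 + 3)/6 = 12/6 = 2
te_G = (8 + 4·11 + 20)/6 = 72/6 = 12
te_H = (4 + 4·7 + 10)/6 = 42/6 = 7

Forward pass:
ES_A = 0; EF_A = 12
ES_B = 0; EF_B = 7
ES_C = 12; EF_C = 12+6 = 18
ES_D = max(EF_A=12, EF_B=7) = 12; EF_D = 12+11 = 23
ES_E = 12; EF_E = 12+6 = 18
ES_F = max(EF_B=7, EF_D=23) = 23; EF_F = 23+2 = 25
ES_G = 7; EF_G = 7+12 = 19
ES_H = max(EF_C=18, EF_E=18, EF_F=25, EF_G=19) = 25; EF_H = 25+7 = 32
Expected project duration μ = 32 days. Critical path: A → D → F → H.

32 days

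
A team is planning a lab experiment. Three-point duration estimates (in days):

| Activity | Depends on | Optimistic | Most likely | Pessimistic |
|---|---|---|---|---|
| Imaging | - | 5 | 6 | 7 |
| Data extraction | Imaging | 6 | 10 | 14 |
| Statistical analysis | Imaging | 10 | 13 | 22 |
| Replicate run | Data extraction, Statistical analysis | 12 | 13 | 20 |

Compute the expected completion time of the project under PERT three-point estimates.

te_Imaging = (5 + 4·6 + 7)/6 = 36/6 = 6
te_Data extraction = (6 + 4·10 + 14)/6 = 60/6 = 10
te_Statistical analysis = (10 + 4·13 + 22)/6 = 84/6 = 14
te_Replicate run = (12 + 4·13 + 20)/6 = 84/6 = 14

Forward pass:
ES_Imaging = 0; EF_Imaging = 6
ES_Data extraction = 6; EF_Data extraction = 6+10 = 16
ES_Statistical analysis = 6; EF_Statistical analysis = 6+14 = 20
ES_Replicate run = max(EF_Data extraction=16, EF_Statistical analysis=20) = 20; EF_Replicate run = 20+14 = 34
Expected project duration μ = 34 days. Critical path: Imaging → Statistical analysis → Replicate run.

34 days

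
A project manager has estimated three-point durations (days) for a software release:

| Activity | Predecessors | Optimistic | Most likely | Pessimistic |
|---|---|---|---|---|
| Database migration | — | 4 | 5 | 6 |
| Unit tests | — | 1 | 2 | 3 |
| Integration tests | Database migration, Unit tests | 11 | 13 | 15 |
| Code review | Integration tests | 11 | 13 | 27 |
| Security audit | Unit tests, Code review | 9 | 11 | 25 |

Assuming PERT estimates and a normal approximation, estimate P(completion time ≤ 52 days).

te_Database migration = (4 + 4·5 + 6)/6 = 30/6 = 5; σ²_Database migration = ((6−4)/6)² = 0.111
te_Unit tests = (1 + 4·2 + 3)/6 = 12/6 = 2; σ²_Unit tests = ((3−1)/6)² = 0.111
te_Integration tests = (11 + 4·13 + 15)/6 = 78/6 = 13; σ²_Integration tests = ((15−11)/6)² = 0.444
te_Code review = (11 + 4·13 + 27)/6 = 90/6 = 15; σ²_Code review = ((27−11)/6)² = 7.111
te_Security audit = (9 + 4·11 + 25)/6 = 78/6 = 13; σ²_Security audit = ((25−9)/6)² = 7.111

Forward pass:
ES_Database migration = 0; EF_Database migration = 5
ES_Unit tests = 0; EF_Unit tests = 2
ES_Integration tests = max(EF_Database migration=5, EF_Unit tests=2) = 5; EF_Integration tests = 5+13 = 18
ES_Code review = 18; EF_Code review = 18+15 = 33
ES_Security audit = max(EF_Unit tests=2, EF_Code review=33) = 33; EF_Security audit = 33+13 = 46
Expected project duration μ = 46 days. Critical path: Database migration → Integration tests → Code review → Security audit.

Variance along critical path = 0.111 + 0.444 + 7.111 + 7.111 = 14.778; σ = √14.778 = 3.844 days.
Z = (52 − 46) / 3.844 = 1.561
P(T ≤ 52) = Φ(1.561) ≈ 0.941

0.941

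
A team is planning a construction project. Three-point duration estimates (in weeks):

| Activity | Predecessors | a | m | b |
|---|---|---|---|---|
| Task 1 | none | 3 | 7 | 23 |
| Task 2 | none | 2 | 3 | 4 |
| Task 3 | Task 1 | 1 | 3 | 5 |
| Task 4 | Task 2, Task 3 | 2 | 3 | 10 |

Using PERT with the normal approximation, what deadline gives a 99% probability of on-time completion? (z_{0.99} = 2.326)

24.5 weeks

te_Task 1 = (3 + 4·7 + 23)/6 = 54/6 = 9; σ²_Task 1 = ((23−3)/6)² = 11.111
te_Task 2 = (2 + 4·3 + 4)/6 = 18/6 = 3; σ²_Task 2 = ((4−2)/6)² = 0.111
te_Task 3 = (1 + 4·3 + 5)/6 = 18/6 = 3; σ²_Task 3 = ((5−1)/6)² = 0.444
te_Task 4 = (2 + 4·3 + 10)/6 = 24/6 = 4; σ²_Task 4 = ((10−2)/6)² = 1.778

Forward pass:
ES_Task 1 = 0; EF_Task 1 = 9
ES_Task 2 = 0; EF_Task 2 = 3
ES_Task 3 = 9; EF_Task 3 = 9+3 = 12
ES_Task 4 = max(EF_Task 2=3, EF_Task 3=12) = 12; EF_Task 4 = 12+4 = 16
Expected project duration μ = 16 weeks. Critical path: Task 1 → Task 3 → Task 4.

Variance along critical path = 11.111 + 0.444 + 1.778 = 13.333; σ = 3.651 weeks.
D = μ + z·σ = 16 + 2.326·3.651 = 24.5 weeks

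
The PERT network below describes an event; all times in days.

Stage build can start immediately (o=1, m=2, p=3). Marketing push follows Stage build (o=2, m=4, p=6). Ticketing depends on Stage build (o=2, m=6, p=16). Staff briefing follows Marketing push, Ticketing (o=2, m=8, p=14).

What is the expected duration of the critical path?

te_Stage build = (1 + 4·2 + 3)/6 = 12/6 = 2
te_Marketing push = (2 + 4·4 + 6)/6 = 24/6 = 4
te_Ticketing = (2 + 4·6 + 16)/6 = 42/6 = 7
te_Staff briefing = (2 + 4·8 + 14)/6 = 48/6 = 8

Forward pass:
ES_Stage build = 0; EF_Stage build = 2
ES_Marketing push = 2; EF_Marketing push = 2+4 = 6
ES_Ticketing = 2; EF_Ticketing = 2+7 = 9
ES_Staff briefing = max(EF_Marketing push=6, EF_Ticketing=9) = 9; EF_Staff briefing = 9+8 = 17
Expected project duration μ = 17 days. Critical path: Stage build → Ticketing → Staff briefing.

17 days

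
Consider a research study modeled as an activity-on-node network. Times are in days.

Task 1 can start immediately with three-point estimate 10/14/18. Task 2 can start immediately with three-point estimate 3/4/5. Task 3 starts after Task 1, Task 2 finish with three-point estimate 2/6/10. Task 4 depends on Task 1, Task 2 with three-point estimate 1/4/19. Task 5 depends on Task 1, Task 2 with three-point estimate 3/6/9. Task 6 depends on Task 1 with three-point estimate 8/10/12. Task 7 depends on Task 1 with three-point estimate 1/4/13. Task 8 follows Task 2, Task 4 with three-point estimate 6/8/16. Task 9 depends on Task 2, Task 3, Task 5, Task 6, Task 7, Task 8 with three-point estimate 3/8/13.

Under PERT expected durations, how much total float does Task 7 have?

10 days

te_Task 1 = (10 + 4·14 + 18)/6 = 84/6 = 14
te_Task 2 = (3 + 4·4 + 5)/6 = 24/6 = 4
te_Task 3 = (2 + 4·6 + 10)/6 = 36/6 = 6
te_Task 4 = (1 + 4·4 + 19)/6 = 36/6 = 6
te_Task 5 = (3 + 4·6 + 9)/6 = 36/6 = 6
te_Task 6 = (8 + 4·10 + 12)/6 = 60/6 = 10
te_Task 7 = (1 + 4·4 + 13)/6 = 30/6 = 5
te_Task 8 = (6 + 4·8 + 16)/6 = 54/6 = 9
te_Task 9 = (3 + 4·8 + 13)/6 = 48/6 = 8

Forward pass:
ES_Task 1 = 0; EF_Task 1 = 14
ES_Task 2 = 0; EF_Task 2 = 4
ES_Task 3 = max(EF_Task 1=14, EF_Task 2=4) = 14; EF_Task 3 = 14+6 = 20
ES_Task 4 = max(EF_Task 1=14, EF_Task 2=4) = 14; EF_Task 4 = 14+6 = 20
ES_Task 5 = max(EF_Task 1=14, EF_Task 2=4) = 14; EF_Task 5 = 14+6 = 20
ES_Task 6 = 14; EF_Task 6 = 14+10 = 24
ES_Task 7 = 14; EF_Task 7 = 14+5 = 19
ES_Task 8 = max(EF_Task 2=4, EF_Task 4=20) = 20; EF_Task 8 = 20+9 = 29
ES_Task 9 = max(EF_Task 2=4, EF_Task 3=20, EF_Task 5=20, EF_Task 6=24, EF_Task 7=19, EF_Task 8=29) = 29; EF_Task 9 = 29+8 = 37
Expected project duration μ = 37 days. Critical path: Task 1 → Task 4 → Task 8 → Task 9.

Backward pass:
LF_Task 9 = 37; LS_Task 9 = 37−8 = 29
LF_Task 8 = LS_Task 9 = 29; LS_Task 8 = 29−9 = 20
LF_Task 7 = LS_Task 9 = 29; LS_Task 7 = 29−5 = 24
LF_Task 6 = LS_Task 9 = 29; LS_Task 6 = 29−10 = 19
LF_Task 5 = LS_Task 9 = 29; LS_Task 5 = 29−6 = 23
LF_Task 4 = LS_Task 8 = 20; LS_Task 4 = 20−6 = 14
LF_Task 3 = LS_Task 9 = 29; LS_Task 3 = 29−6 = 23
LF_Task 2 = min(LS_Task 3=23, LS_Task 4=14, LS_Task 5=23, LS_Task 8=20, LS_Task 9=29) = 14; LS_Task 2 = 14−4 = 10
LF_Task 1 = min(LS_Task 3=23, LS_Task 4=14, LS_Task 5=23, LS_Task 6=19, LS_Task 7=24) = 14; LS_Task 1 = 14−14 = 0
Slack_Task 7 = LS_Task 7 − ES_Task 7 = 24 − 14 = 10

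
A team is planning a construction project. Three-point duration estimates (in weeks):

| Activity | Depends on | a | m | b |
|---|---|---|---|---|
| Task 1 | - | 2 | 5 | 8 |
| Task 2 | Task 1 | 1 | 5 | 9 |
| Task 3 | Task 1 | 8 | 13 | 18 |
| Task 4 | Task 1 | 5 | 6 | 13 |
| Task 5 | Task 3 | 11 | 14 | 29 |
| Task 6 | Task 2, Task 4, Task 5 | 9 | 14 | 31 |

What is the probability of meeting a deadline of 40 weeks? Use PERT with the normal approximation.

te_Task 1 = (2 + 4·5 + 8)/6 = 30/6 = 5; σ²_Task 1 = ((8−2)/6)² = 1.000
te_Task 2 = (1 + 4·5 + 9)/6 = 30/6 = 5; σ²_Task 2 = ((9−1)/6)² = 1.778
te_Task 3 = (8 + 4·13 + 18)/6 = 78/6 = 13; σ²_Task 3 = ((18−8)/6)² = 2.778
te_Task 4 = (5 + 4·6 + 13)/6 = 42/6 = 7; σ²_Task 4 = ((13−5)/6)² = 1.778
te_Task 5 = (11 + 4·14 + 29)/6 = 96/6 = 16; σ²_Task 5 = ((29−11)/6)² = 9.000
te_Task 6 = (9 + 4·14 + 31)/6 = 96/6 = 16; σ²_Task 6 = ((31−9)/6)² = 13.444

Forward pass:
ES_Task 1 = 0; EF_Task 1 = 5
ES_Task 2 = 5; EF_Task 2 = 5+5 = 10
ES_Task 3 = 5; EF_Task 3 = 5+13 = 18
ES_Task 4 = 5; EF_Task 4 = 5+7 = 12
ES_Task 5 = 18; EF_Task 5 = 18+16 = 34
ES_Task 6 = max(EF_Task 2=10, EF_Task 4=12, EF_Task 5=34) = 34; EF_Task 6 = 34+16 = 50
Expected project duration μ = 50 weeks. Critical path: Task 1 → Task 3 → Task 5 → Task 6.

Variance along critical path = 1.000 + 2.778 + 9.000 + 13.444 = 26.222; σ = √26.222 = 5.121 weeks.
Z = (40 − 50) / 5.121 = -1.953
P(T ≤ 40) = Φ(-1.953) ≈ 0.025

0.025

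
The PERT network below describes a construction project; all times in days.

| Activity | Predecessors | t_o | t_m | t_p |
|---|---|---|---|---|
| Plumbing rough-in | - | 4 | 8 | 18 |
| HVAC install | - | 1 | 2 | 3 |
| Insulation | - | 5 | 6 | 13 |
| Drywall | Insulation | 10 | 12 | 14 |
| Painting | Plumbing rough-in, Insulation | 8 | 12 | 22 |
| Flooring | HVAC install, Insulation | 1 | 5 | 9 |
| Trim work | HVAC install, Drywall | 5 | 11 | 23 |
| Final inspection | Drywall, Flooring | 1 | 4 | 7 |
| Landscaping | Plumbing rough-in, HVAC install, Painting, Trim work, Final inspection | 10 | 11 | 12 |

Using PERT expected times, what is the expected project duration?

42 days

te_Plumbing rough-in = (4 + 4·8 + 18)/6 = 54/6 = 9
te_HVAC install = (1 + 4·2 + 3)/6 = 12/6 = 2
te_Insulation = (5 + 4·6 + 13)/6 = 42/6 = 7
te_Drywall = (10 + 4·12 + 14)/6 = 72/6 = 12
te_Painting = (8 + 4·12 + 22)/6 = 78/6 = 13
te_Flooring = (1 + 4·5 + 9)/6 = 30/6 = 5
te_Trim work = (5 + 4·11 + 23)/6 = 72/6 = 12
te_Final inspection = (1 + 4·4 + 7)/6 = 24/6 = 4
te_Landscaping = (10 + 4·11 + 12)/6 = 66/6 = 11

Forward pass:
ES_Plumbing rough-in = 0; EF_Plumbing rough-in = 9
ES_HVAC install = 0; EF_HVAC install = 2
ES_Insulation = 0; EF_Insulation = 7
ES_Drywall = 7; EF_Drywall = 7+12 = 19
ES_Painting = max(EF_Plumbing rough-in=9, EF_Insulation=7) = 9; EF_Painting = 9+13 = 22
ES_Flooring = max(EF_HVAC install=2, EF_Insulation=7) = 7; EF_Flooring = 7+5 = 12
ES_Trim work = max(EF_HVAC install=2, EF_Drywall=19) = 19; EF_Trim work = 19+12 = 31
ES_Final inspection = max(EF_Drywall=19, EF_Flooring=12) = 19; EF_Final inspection = 19+4 = 23
ES_Landscaping = max(EF_Plumbing rough-in=9, EF_HVAC install=2, EF_Painting=22, EF_Trim work=31, EF_Final inspection=23) = 31; EF_Landscaping = 31+11 = 42
Expected project duration μ = 42 days. Critical path: Insulation → Drywall → Trim work → Landscaping.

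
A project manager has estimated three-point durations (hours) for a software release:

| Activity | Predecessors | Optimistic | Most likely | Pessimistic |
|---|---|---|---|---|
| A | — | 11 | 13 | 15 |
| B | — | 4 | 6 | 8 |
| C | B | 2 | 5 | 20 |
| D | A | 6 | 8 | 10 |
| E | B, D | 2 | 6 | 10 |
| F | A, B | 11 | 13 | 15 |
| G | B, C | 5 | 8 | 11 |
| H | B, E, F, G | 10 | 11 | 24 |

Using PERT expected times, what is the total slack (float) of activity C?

6 hours

te_A = (11 + 4·13 + 15)/6 = 78/6 = 13
te_B = (4 + 4·6 + 8)/6 = 36/6 = 6
te_C = (2 + 4·5 + 20)/6 = 42/6 = 7
te_D = (6 + 4·8 + 10)/6 = 48/6 = 8
te_E = (2 + 4·6 + 10)/6 = 36/6 = 6
te_F = (11 + 4·13 + 15)/6 = 78/6 = 13
te_G = (5 + 4·8 + 11)/6 = 48/6 = 8
te_H = (10 + 4·11 + 24)/6 = 78/6 = 13

Forward pass:
ES_A = 0; EF_A = 13
ES_B = 0; EF_B = 6
ES_C = 6; EF_C = 6+7 = 13
ES_D = 13; EF_D = 13+8 = 21
ES_E = max(EF_B=6, EF_D=21) = 21; EF_E = 21+6 = 27
ES_F = max(EF_A=13, EF_B=6) = 13; EF_F = 13+13 = 26
ES_G = max(EF_B=6, EF_C=13) = 13; EF_G = 13+8 = 21
ES_H = max(EF_B=6, EF_E=27, EF_F=26, EF_G=21) = 27; EF_H = 27+13 = 40
Expected project duration μ = 40 hours. Critical path: A → D → E → H.

Backward pass:
LF_H = 40; LS_H = 40−13 = 27
LF_G = LS_H = 27; LS_G = 27−8 = 19
LF_F = LS_H = 27; LS_F = 27−13 = 14
LF_E = LS_H = 27; LS_E = 27−6 = 21
LF_D = LS_E = 21; LS_D = 21−8 = 13
LF_C = LS_G = 19; LS_C = 19−7 = 12
LF_B = min(LS_C=12, LS_E=21, LS_F=14, LS_G=19, LS_H=27) = 12; LS_B = 12−6 = 6
LF_A = min(LS_D=13, LS_F=14) = 13; LS_A = 13−13 = 0
Slack_C = LS_C − ES_C = 12 − 6 = 6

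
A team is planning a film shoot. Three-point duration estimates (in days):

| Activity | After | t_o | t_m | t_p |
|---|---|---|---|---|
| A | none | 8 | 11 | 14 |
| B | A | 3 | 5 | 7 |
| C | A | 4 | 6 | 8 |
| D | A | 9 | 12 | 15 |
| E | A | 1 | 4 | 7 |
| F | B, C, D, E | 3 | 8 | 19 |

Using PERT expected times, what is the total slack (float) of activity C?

te_A = (8 + 4·11 + 14)/6 = 66/6 = 11
te_B = (3 + 4·5 + 7)/6 = 30/6 = 5
te_C = (4 + 4·6 + 8)/6 = 36/6 = 6
te_D = (9 + 4·12 + 15)/6 = 72/6 = 12
te_E = (1 + 4·4 + 7)/6 = 24/6 = 4
te_F = (3 + 4·8 + 19)/6 = 54/6 = 9

Forward pass:
ES_A = 0; EF_A = 11
ES_B = 11; EF_B = 11+5 = 16
ES_C = 11; EF_C = 11+6 = 17
ES_D = 11; EF_D = 11+12 = 23
ES_E = 11; EF_E = 11+4 = 15
ES_F = max(EF_B=16, EF_C=17, EF_D=23, EF_E=15) = 23; EF_F = 23+9 = 32
Expected project duration μ = 32 days. Critical path: A → D → F.

Backward pass:
LF_F = 32; LS_F = 32−9 = 23
LF_E = LS_F = 23; LS_E = 23−4 = 19
LF_D = LS_F = 23; LS_D = 23−12 = 11
LF_C = LS_F = 23; LS_C = 23−6 = 17
LF_B = LS_F = 23; LS_B = 23−5 = 18
LF_A = min(LS_B=18, LS_C=17, LS_D=11, LS_E=19) = 11; LS_A = 11−11 = 0
Slack_C = LS_C − ES_C = 17 − 11 = 6

6 days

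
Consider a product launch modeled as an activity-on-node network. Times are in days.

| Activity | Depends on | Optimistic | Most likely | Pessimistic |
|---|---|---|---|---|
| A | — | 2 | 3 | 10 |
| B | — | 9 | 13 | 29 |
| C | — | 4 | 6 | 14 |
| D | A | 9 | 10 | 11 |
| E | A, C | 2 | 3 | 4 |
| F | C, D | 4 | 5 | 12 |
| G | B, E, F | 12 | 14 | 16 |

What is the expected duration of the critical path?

te_A = (2 + 4·3 + 10)/6 = 24/6 = 4
te_B = (9 + 4·13 + 29)/6 = 90/6 = 15
te_C = (4 + 4·6 + 14)/6 = 42/6 = 7
te_D = (9 + 4·10 + 11)/6 = 60/6 = 10
te_E = (2 + 4·3 + 4)/6 = 18/6 = 3
te_F = (4 + 4·5 + 12)/6 = 36/6 = 6
te_G = (12 + 4·14 + 16)/6 = 84/6 = 14

Forward pass:
ES_A = 0; EF_A = 4
ES_B = 0; EF_B = 15
ES_C = 0; EF_C = 7
ES_D = 4; EF_D = 4+10 = 14
ES_E = max(EF_A=4, EF_C=7) = 7; EF_E = 7+3 = 10
ES_F = max(EF_C=7, EF_D=14) = 14; EF_F = 14+6 = 20
ES_G = max(EF_B=15, EF_E=10, EF_F=20) = 20; EF_G = 20+14 = 34
Expected project duration μ = 34 days. Critical path: A → D → F → G.

34 days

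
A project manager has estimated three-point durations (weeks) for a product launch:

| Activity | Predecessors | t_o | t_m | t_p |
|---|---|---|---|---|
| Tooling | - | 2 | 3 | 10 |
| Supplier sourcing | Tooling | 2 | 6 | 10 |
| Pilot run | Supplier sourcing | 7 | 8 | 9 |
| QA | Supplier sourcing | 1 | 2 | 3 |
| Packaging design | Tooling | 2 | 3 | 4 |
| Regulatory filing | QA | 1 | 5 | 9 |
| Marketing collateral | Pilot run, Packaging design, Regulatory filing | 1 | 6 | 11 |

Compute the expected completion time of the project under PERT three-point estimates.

te_Tooling = (2 + 4·3 + 10)/6 = 24/6 = 4
te_Supplier sourcing = (2 + 4·6 + 10)/6 = 36/6 = 6
te_Pilot run = (7 + 4·8 + 9)/6 = 48/6 = 8
te_QA = (1 + 4·2 + 3)/6 = 12/6 = 2
te_Packaging design = (2 + 4·3 + 4)/6 = 18/6 = 3
te_Regulatory filing = (1 + 4·5 + 9)/6 = 30/6 = 5
te_Marketing collateral = (1 + 4·6 + 11)/6 = 36/6 = 6

Forward pass:
ES_Tooling = 0; EF_Tooling = 4
ES_Supplier sourcing = 4; EF_Supplier sourcing = 4+6 = 10
ES_Pilot run = 10; EF_Pilot run = 10+8 = 18
ES_QA = 10; EF_QA = 10+2 = 12
ES_Packaging design = 4; EF_Packaging design = 4+3 = 7
ES_Regulatory filing = 12; EF_Regulatory filing = 12+5 = 17
ES_Marketing collateral = max(EF_Pilot run=18, EF_Packaging design=7, EF_Regulatory filing=17) = 18; EF_Marketing collateral = 18+6 = 24
Expected project duration μ = 24 weeks. Critical path: Tooling → Supplier sourcing → Pilot run → Marketing collateral.

24 weeks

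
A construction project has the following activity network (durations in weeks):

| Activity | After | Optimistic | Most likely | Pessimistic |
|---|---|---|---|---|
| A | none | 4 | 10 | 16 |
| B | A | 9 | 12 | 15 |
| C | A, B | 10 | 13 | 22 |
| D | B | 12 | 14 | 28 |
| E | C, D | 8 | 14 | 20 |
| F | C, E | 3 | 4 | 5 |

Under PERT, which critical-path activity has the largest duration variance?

D

te_A = (4 + 4·10 + 16)/6 = 60/6 = 10; σ²_A = ((16−4)/6)² = 4.000
te_B = (9 + 4·12 + 15)/6 = 72/6 = 12; σ²_B = ((15−9)/6)² = 1.000
te_C = (10 + 4·13 + 22)/6 = 84/6 = 14; σ²_C = ((22−10)/6)² = 4.000
te_D = (12 + 4·14 + 28)/6 = 96/6 = 16; σ²_D = ((28−12)/6)² = 7.111
te_E = (8 + 4·14 + 20)/6 = 84/6 = 14; σ²_E = ((20−8)/6)² = 4.000
te_F = (3 + 4·4 + 5)/6 = 24/6 = 4; σ²_F = ((5−3)/6)² = 0.111

Forward pass:
ES_A = 0; EF_A = 10
ES_B = 10; EF_B = 10+12 = 22
ES_C = max(EF_A=10, EF_B=22) = 22; EF_C = 22+14 = 36
ES_D = 22; EF_D = 22+16 = 38
ES_E = max(EF_C=36, EF_D=38) = 38; EF_E = 38+14 = 52
ES_F = max(EF_C=36, EF_E=52) = 52; EF_F = 52+4 = 56
Expected project duration μ = 56 weeks. Critical path: A → B → D → E → F.

Variances on critical path: σ²_A=4.000, σ²_B=1.000, σ²_D=7.111, σ²_E=4.000, σ²_F=0.111.
Largest is σ²_D = 7.111.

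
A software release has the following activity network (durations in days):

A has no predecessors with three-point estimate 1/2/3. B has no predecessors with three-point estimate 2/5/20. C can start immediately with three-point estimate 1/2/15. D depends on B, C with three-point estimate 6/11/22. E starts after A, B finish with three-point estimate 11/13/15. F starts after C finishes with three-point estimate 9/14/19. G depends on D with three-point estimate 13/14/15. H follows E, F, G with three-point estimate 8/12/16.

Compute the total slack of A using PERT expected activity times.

te_A = (1 + 4·2 + 3)/6 = 12/6 = 2
te_B = (2 + 4·5 + 20)/6 = 42/6 = 7
te_C = (1 + 4·2 + 15)/6 = 24/6 = 4
te_D = (6 + 4·11 + 22)/6 = 72/6 = 12
te_E = (11 + 4·13 + 15)/6 = 78/6 = 13
te_F = (9 + 4·14 + 19)/6 = 84/6 = 14
te_G = (13 + 4·14 + 15)/6 = 84/6 = 14
te_H = (8 + 4·12 + 16)/6 = 72/6 = 12

Forward pass:
ES_A = 0; EF_A = 2
ES_B = 0; EF_B = 7
ES_C = 0; EF_C = 4
ES_D = max(EF_B=7, EF_C=4) = 7; EF_D = 7+12 = 19
ES_E = max(EF_A=2, EF_B=7) = 7; EF_E = 7+13 = 20
ES_F = 4; EF_F = 4+14 = 18
ES_G = 19; EF_G = 19+14 = 33
ES_H = max(EF_E=20, EF_F=18, EF_G=33) = 33; EF_H = 33+12 = 45
Expected project duration μ = 45 days. Critical path: B → D → G → H.

Backward pass:
LF_H = 45; LS_H = 45−12 = 33
LF_G = LS_H = 33; LS_G = 33−14 = 19
LF_F = LS_H = 33; LS_F = 33−14 = 19
LF_E = LS_H = 33; LS_E = 33−13 = 20
LF_D = LS_G = 19; LS_D = 19−12 = 7
LF_C = min(LS_D=7, LS_F=19) = 7; LS_C = 7−4 = 3
LF_B = min(LS_D=7, LS_E=20) = 7; LS_B = 7−7 = 0
LF_A = LS_E = 20; LS_A = 20−2 = 18
Slack_A = LS_A − ES_A = 18 − 0 = 18

18 days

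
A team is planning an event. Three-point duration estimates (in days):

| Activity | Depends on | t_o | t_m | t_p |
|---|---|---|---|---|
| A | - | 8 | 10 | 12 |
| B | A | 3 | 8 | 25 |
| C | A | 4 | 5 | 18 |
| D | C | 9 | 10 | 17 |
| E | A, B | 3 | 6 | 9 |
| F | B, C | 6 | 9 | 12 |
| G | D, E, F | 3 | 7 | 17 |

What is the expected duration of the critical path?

te_A = (8 + 4·10 + 12)/6 = 60/6 = 10
te_B = (3 + 4·8 + 25)/6 = 60/6 = 10
te_C = (4 + 4·5 + 18)/6 = 42/6 = 7
te_D = (9 + 4·10 + 17)/6 = 66/6 = 11
te_E = (3 + 4·6 + 9)/6 = 36/6 = 6
te_F = (6 + 4·9 + 12)/6 = 54/6 = 9
te_G = (3 + 4·7 + 17)/6 = 48/6 = 8

Forward pass:
ES_A = 0; EF_A = 10
ES_B = 10; EF_B = 10+10 = 20
ES_C = 10; EF_C = 10+7 = 17
ES_D = 17; EF_D = 17+11 = 28
ES_E = max(EF_A=10, EF_B=20) = 20; EF_E = 20+6 = 26
ES_F = max(EF_B=20, EF_C=17) = 20; EF_F = 20+9 = 29
ES_G = max(EF_D=28, EF_E=26, EF_F=29) = 29; EF_G = 29+8 = 37
Expected project duration μ = 37 days. Critical path: A → B → F → G.

37 days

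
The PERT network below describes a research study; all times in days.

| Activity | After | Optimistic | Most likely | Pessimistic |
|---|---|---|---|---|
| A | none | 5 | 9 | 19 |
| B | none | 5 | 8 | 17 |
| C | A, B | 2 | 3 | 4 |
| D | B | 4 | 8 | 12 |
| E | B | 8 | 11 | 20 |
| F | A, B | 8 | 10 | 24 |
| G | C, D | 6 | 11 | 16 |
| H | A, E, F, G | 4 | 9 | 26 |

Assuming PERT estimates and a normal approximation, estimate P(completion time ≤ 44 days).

te_A = (5 + 4·9 + 19)/6 = 60/6 = 10; σ²_A = ((19−5)/6)² = 5.444
te_B = (5 + 4·8 + 17)/6 = 54/6 = 9; σ²_B = ((17−5)/6)² = 4.000
te_C = (2 + 4·3 + 4)/6 = 18/6 = 3; σ²_C = ((4−2)/6)² = 0.111
te_D = (4 + 4·8 + 12)/6 = 48/6 = 8; σ²_D = ((12−4)/6)² = 1.778
te_E = (8 + 4·11 + 20)/6 = 72/6 = 12; σ²_E = ((20−8)/6)² = 4.000
te_F = (8 + 4·10 + 24)/6 = 72/6 = 12; σ²_F = ((24−8)/6)² = 7.111
te_G = (6 + 4·11 + 16)/6 = 66/6 = 11; σ²_G = ((16−6)/6)² = 2.778
te_H = (4 + 4·9 + 26)/6 = 66/6 = 11; σ²_H = ((26−4)/6)² = 13.444

Forward pass:
ES_A = 0; EF_A = 10
ES_B = 0; EF_B = 9
ES_C = max(EF_A=10, EF_B=9) = 10; EF_C = 10+3 = 13
ES_D = 9; EF_D = 9+8 = 17
ES_E = 9; EF_E = 9+12 = 21
ES_F = max(EF_A=10, EF_B=9) = 10; EF_F = 10+12 = 22
ES_G = max(EF_C=13, EF_D=17) = 17; EF_G = 17+11 = 28
ES_H = max(EF_A=10, EF_E=21, EF_F=22, EF_G=28) = 28; EF_H = 28+11 = 39
Expected project duration μ = 39 days. Critical path: B → D → G → H.

Variance along critical path = 4.000 + 1.778 + 2.778 + 13.444 = 22.000; σ = √22.000 = 4.690 days.
Z = (44 − 39) / 4.690 = 1.066
P(T ≤ 44) = Φ(1.066) ≈ 0.857

0.857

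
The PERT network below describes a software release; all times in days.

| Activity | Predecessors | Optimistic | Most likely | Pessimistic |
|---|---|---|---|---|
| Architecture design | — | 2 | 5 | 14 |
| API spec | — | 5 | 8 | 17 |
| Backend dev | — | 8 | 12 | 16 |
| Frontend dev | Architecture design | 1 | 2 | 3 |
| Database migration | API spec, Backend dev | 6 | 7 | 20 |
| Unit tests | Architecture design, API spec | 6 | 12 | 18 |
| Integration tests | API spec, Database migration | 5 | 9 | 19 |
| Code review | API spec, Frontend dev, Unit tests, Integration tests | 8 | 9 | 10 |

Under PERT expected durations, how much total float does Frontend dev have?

23 days

te_Architecture design = (2 + 4·5 + 14)/6 = 36/6 = 6
te_API spec = (5 + 4·8 + 17)/6 = 54/6 = 9
te_Backend dev = (8 + 4·12 + 16)/6 = 72/6 = 12
te_Frontend dev = (1 + 4·2 + 3)/6 = 12/6 = 2
te_Database migration = (6 + 4·7 + 20)/6 = 54/6 = 9
te_Unit tests = (6 + 4·12 + 18)/6 = 72/6 = 12
te_Integration tests = (5 + 4·9 + 19)/6 = 60/6 = 10
te_Code review = (8 + 4·9 + 10)/6 = 54/6 = 9

Forward pass:
ES_Architecture design = 0; EF_Architecture design = 6
ES_API spec = 0; EF_API spec = 9
ES_Backend dev = 0; EF_Backend dev = 12
ES_Frontend dev = 6; EF_Frontend dev = 6+2 = 8
ES_Database migration = max(EF_API spec=9, EF_Backend dev=12) = 12; EF_Database migration = 12+9 = 21
ES_Unit tests = max(EF_Architecture design=6, EF_API spec=9) = 9; EF_Unit tests = 9+12 = 21
ES_Integration tests = max(EF_API spec=9, EF_Database migration=21) = 21; EF_Integration tests = 21+10 = 31
ES_Code review = max(EF_API spec=9, EF_Frontend dev=8, EF_Unit tests=21, EF_Integration tests=31) = 31; EF_Code review = 31+9 = 40
Expected project duration μ = 40 days. Critical path: Backend dev → Database migration → Integration tests → Code review.

Backward pass:
LF_Code review = 40; LS_Code review = 40−9 = 31
LF_Integration tests = LS_Code review = 31; LS_Integration tests = 31−10 = 21
LF_Unit tests = LS_Code review = 31; LS_Unit tests = 31−12 = 19
LF_Database migration = LS_Integration tests = 21; LS_Database migration = 21−9 = 12
LF_Frontend dev = LS_Code review = 31; LS_Frontend dev = 31−2 = 29
LF_Backend dev = LS_Database migration = 12; LS_Backend dev = 12−12 = 0
LF_API spec = min(LS_Database migration=12, LS_Unit tests=19, LS_Integration tests=21, LS_Code review=31) = 12; LS_API spec = 12−9 = 3
LF_Architecture design = min(LS_Frontend dev=29, LS_Unit tests=19) = 19; LS_Architecture design = 19−6 = 13
Slack_Frontend dev = LS_Frontend dev − ES_Frontend dev = 29 − 6 = 23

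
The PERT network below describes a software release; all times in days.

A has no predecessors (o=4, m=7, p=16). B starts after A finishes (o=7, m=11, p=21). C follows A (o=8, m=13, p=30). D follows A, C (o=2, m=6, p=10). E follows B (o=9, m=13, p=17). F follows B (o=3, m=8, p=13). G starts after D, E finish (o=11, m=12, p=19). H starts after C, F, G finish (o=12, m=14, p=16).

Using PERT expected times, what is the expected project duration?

te_A = (4 + 4·7 + 16)/6 = 48/6 = 8
te_B = (7 + 4·11 + 21)/6 = 72/6 = 12
te_C = (8 + 4·13 + 30)/6 = 90/6 = 15
te_D = (2 + 4·6 + 10)/6 = 36/6 = 6
te_E = (9 + 4·13 + 17)/6 = 78/6 = 13
te_F = (3 + 4·8 + 13)/6 = 48/6 = 8
te_G = (11 + 4·12 + 19)/6 = 78/6 = 13
te_H = (12 + 4·14 + 16)/6 = 84/6 = 14

Forward pass:
ES_A = 0; EF_A = 8
ES_B = 8; EF_B = 8+12 = 20
ES_C = 8; EF_C = 8+15 = 23
ES_D = max(EF_A=8, EF_C=23) = 23; EF_D = 23+6 = 29
ES_E = 20; EF_E = 20+13 = 33
ES_F = 20; EF_F = 20+8 = 28
ES_G = max(EF_D=29, EF_E=33) = 33; EF_G = 33+13 = 46
ES_H = max(EF_C=23, EF_F=28, EF_G=46) = 46; EF_H = 46+14 = 60
Expected project duration μ = 60 days. Critical path: A → B → E → G → H.

60 days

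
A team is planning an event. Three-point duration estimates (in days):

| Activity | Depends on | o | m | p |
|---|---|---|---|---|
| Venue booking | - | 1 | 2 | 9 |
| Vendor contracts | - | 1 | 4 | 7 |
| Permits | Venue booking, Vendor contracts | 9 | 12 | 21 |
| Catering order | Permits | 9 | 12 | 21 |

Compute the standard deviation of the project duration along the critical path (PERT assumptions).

te_Venue booking = (1 + 4·2 + 9)/6 = 18/6 = 3; σ²_Venue booking = ((9−1)/6)² = 1.778
te_Vendor contracts = (1 + 4·4 + 7)/6 = 24/6 = 4; σ²_Vendor contracts = ((7−1)/6)² = 1.000
te_Permits = (9 + 4·12 + 21)/6 = 78/6 = 13; σ²_Permits = ((21−9)/6)² = 4.000
te_Catering order = (9 + 4·12 + 21)/6 = 78/6 = 13; σ²_Catering order = ((21−9)/6)² = 4.000

Forward pass:
ES_Venue booking = 0; EF_Venue booking = 3
ES_Vendor contracts = 0; EF_Vendor contracts = 4
ES_Permits = max(EF_Venue booking=3, EF_Vendor contracts=4) = 4; EF_Permits = 4+13 = 17
ES_Catering order = 17; EF_Catering order = 17+13 = 30
Expected project duration μ = 30 days. Critical path: Vendor contracts → Permits → Catering order.

Variance along critical path = 1.000 + 4.000 + 4.000 = 9.000
σ = √9.000 = 3.000 days

3.00 days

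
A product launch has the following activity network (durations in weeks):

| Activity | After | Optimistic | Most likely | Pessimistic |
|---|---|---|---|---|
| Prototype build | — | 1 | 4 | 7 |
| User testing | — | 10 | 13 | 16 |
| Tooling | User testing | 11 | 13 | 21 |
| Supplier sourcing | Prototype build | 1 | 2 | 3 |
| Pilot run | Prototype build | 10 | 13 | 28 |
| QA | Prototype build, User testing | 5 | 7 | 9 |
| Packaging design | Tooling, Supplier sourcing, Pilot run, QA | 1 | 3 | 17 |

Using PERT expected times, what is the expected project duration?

te_Prototype build = (1 + 4·4 + 7)/6 = 24/6 = 4
te_User testing = (10 + 4·13 + 16)/6 = 78/6 = 13
te_Tooling = (11 + 4·13 + 21)/6 = 84/6 = 14
te_Supplier sourcing = (1 + 4·2 + 3)/6 = 12/6 = 2
te_Pilot run = (10 + 4·13 + 28)/6 = 90/6 = 15
te_QA = (5 + 4·7 + 9)/6 = 42/6 = 7
te_Packaging design = (1 + 4·3 + 17)/6 = 30/6 = 5

Forward pass:
ES_Prototype build = 0; EF_Prototype build = 4
ES_User testing = 0; EF_User testing = 13
ES_Tooling = 13; EF_Tooling = 13+14 = 27
ES_Supplier sourcing = 4; EF_Supplier sourcing = 4+2 = 6
ES_Pilot run = 4; EF_Pilot run = 4+15 = 19
ES_QA = max(EF_Prototype build=4, EF_User testing=13) = 13; EF_QA = 13+7 = 20
ES_Packaging design = max(EF_Tooling=27, EF_Supplier sourcing=6, EF_Pilot run=19, EF_QA=20) = 27; EF_Packaging design = 27+5 = 32
Expected project duration μ = 32 weeks. Critical path: User testing → Tooling → Packaging design.

32 weeks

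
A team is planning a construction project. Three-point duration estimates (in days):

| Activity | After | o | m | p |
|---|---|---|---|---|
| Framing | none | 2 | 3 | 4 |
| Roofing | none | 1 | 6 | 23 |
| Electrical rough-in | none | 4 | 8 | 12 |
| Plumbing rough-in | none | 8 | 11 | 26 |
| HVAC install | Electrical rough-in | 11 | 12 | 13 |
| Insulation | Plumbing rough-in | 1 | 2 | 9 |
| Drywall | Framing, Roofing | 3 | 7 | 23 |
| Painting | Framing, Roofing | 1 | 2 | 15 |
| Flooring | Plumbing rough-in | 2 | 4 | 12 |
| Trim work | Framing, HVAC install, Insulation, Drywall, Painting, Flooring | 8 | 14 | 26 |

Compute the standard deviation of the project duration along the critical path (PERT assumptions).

3.30 days

te_Framing = (2 + 4·3 + 4)/6 = 18/6 = 3; σ²_Framing = ((4−2)/6)² = 0.111
te_Roofing = (1 + 4·6 + 23)/6 = 48/6 = 8; σ²_Roofing = ((23−1)/6)² = 13.444
te_Electrical rough-in = (4 + 4·8 + 12)/6 = 48/6 = 8; σ²_Electrical rough-in = ((12−4)/6)² = 1.778
te_Plumbing rough-in = (8 + 4·11 + 26)/6 = 78/6 = 13; σ²_Plumbing rough-in = ((26−8)/6)² = 9.000
te_HVAC install = (11 + 4·12 + 13)/6 = 72/6 = 12; σ²_HVAC install = ((13−11)/6)² = 0.111
te_Insulation = (1 + 4·2 + 9)/6 = 18/6 = 3; σ²_Insulation = ((9−1)/6)² = 1.778
te_Drywall = (3 + 4·7 + 23)/6 = 54/6 = 9; σ²_Drywall = ((23−3)/6)² = 11.111
te_Painting = (1 + 4·2 + 15)/6 = 24/6 = 4; σ²_Painting = ((15−1)/6)² = 5.444
te_Flooring = (2 + 4·4 + 12)/6 = 30/6 = 5; σ²_Flooring = ((12−2)/6)² = 2.778
te_Trim work = (8 + 4·14 + 26)/6 = 90/6 = 15; σ²_Trim work = ((26−8)/6)² = 9.000

Forward pass:
ES_Framing = 0; EF_Framing = 3
ES_Roofing = 0; EF_Roofing = 8
ES_Electrical rough-in = 0; EF_Electrical rough-in = 8
ES_Plumbing rough-in = 0; EF_Plumbing rough-in = 13
ES_HVAC install = 8; EF_HVAC install = 8+12 = 20
ES_Insulation = 13; EF_Insulation = 13+3 = 16
ES_Drywall = max(EF_Framing=3, EF_Roofing=8) = 8; EF_Drywall = 8+9 = 17
ES_Painting = max(EF_Framing=3, EF_Roofing=8) = 8; EF_Painting = 8+4 = 12
ES_Flooring = 13; EF_Flooring = 13+5 = 18
ES_Trim work = max(EF_Framing=3, EF_HVAC install=20, EF_Insulation=16, EF_Drywall=17, EF_Painting=12, EF_Flooring=18) = 20; EF_Trim work = 20+15 = 35
Expected project duration μ = 35 days. Critical path: Electrical rough-in → HVAC install → Trim work.

Variance along critical path = 1.778 + 0.111 + 9.000 = 10.889
σ = √10.889 = 3.300 days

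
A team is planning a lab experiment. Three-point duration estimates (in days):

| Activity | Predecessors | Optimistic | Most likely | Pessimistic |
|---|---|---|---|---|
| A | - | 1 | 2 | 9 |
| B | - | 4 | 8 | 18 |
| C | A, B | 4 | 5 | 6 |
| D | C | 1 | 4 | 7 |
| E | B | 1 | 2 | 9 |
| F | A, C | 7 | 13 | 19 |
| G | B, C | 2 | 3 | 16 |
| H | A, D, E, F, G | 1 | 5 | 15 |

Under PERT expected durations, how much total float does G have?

8 days

te_A = (1 + 4·2 + 9)/6 = 18/6 = 3
te_B = (4 + 4·8 + 18)/6 = 54/6 = 9
te_C = (4 + 4·5 + 6)/6 = 30/6 = 5
te_D = (1 + 4·4 + 7)/6 = 24/6 = 4
te_E = (1 + 4·2 + 9)/6 = 18/6 = 3
te_F = (7 + 4·13 + 19)/6 = 78/6 = 13
te_G = (2 + 4·3 + 16)/6 = 30/6 = 5
te_H = (1 + 4·5 + 15)/6 = 36/6 = 6

Forward pass:
ES_A = 0; EF_A = 3
ES_B = 0; EF_B = 9
ES_C = max(EF_A=3, EF_B=9) = 9; EF_C = 9+5 = 14
ES_D = 14; EF_D = 14+4 = 18
ES_E = 9; EF_E = 9+3 = 12
ES_F = max(EF_A=3, EF_C=14) = 14; EF_F = 14+13 = 27
ES_G = max(EF_B=9, EF_C=14) = 14; EF_G = 14+5 = 19
ES_H = max(EF_A=3, EF_D=18, EF_E=12, EF_F=27, EF_G=19) = 27; EF_H = 27+6 = 33
Expected project duration μ = 33 days. Critical path: B → C → F → H.

Backward pass:
LF_H = 33; LS_H = 33−6 = 27
LF_G = LS_H = 27; LS_G = 27−5 = 22
LF_F = LS_H = 27; LS_F = 27−13 = 14
LF_E = LS_H = 27; LS_E = 27−3 = 24
LF_D = LS_H = 27; LS_D = 27−4 = 23
LF_C = min(LS_D=23, LS_F=14, LS_G=22) = 14; LS_C = 14−5 = 9
LF_B = min(LS_C=9, LS_E=24, LS_G=22) = 9; LS_B = 9−9 = 0
LF_A = min(LS_C=9, LS_F=14, LS_H=27) = 9; LS_A = 9−3 = 6
Slack_G = LS_G − ES_G = 22 − 14 = 8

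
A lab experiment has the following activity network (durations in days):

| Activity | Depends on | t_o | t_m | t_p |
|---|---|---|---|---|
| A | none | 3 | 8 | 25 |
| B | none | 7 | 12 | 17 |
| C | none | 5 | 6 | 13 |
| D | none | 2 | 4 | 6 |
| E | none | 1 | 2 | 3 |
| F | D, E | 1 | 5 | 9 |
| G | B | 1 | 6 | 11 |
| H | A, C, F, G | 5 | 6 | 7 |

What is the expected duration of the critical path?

te_A = (3 + 4·8 + 25)/6 = 60/6 = 10
te_B = (7 + 4·12 + 17)/6 = 72/6 = 12
te_C = (5 + 4·6 + 13)/6 = 42/6 = 7
te_D = (2 + 4·4 + 6)/6 = 24/6 = 4
te_E = (1 + 4·2 + 3)/6 = 12/6 = 2
te_F = (1 + 4·5 + 9)/6 = 30/6 = 5
te_G = (1 + 4·6 + 11)/6 = 36/6 = 6
te_H = (5 + 4·6 + 7)/6 = 36/6 = 6

Forward pass:
ES_A = 0; EF_A = 10
ES_B = 0; EF_B = 12
ES_C = 0; EF_C = 7
ES_D = 0; EF_D = 4
ES_E = 0; EF_E = 2
ES_F = max(EF_D=4, EF_E=2) = 4; EF_F = 4+5 = 9
ES_G = 12; EF_G = 12+6 = 18
ES_H = max(EF_A=10, EF_C=7, EF_F=9, EF_G=18) = 18; EF_H = 18+6 = 24
Expected project duration μ = 24 days. Critical path: B → G → H.

24 days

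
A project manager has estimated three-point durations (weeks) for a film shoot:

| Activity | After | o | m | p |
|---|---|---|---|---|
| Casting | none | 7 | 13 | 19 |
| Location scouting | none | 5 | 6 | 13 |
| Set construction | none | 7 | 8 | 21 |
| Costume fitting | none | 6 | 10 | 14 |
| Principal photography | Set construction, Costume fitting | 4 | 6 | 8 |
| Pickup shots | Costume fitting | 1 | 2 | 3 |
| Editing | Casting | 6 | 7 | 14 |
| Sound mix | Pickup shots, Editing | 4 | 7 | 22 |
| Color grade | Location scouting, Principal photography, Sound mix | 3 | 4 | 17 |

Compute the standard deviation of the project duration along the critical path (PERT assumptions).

4.50 weeks

te_Casting = (7 + 4·13 + 19)/6 = 78/6 = 13; σ²_Casting = ((19−7)/6)² = 4.000
te_Location scouting = (5 + 4·6 + 13)/6 = 42/6 = 7; σ²_Location scouting = ((13−5)/6)² = 1.778
te_Set construction = (7 + 4·8 + 21)/6 = 60/6 = 10; σ²_Set construction = ((21−7)/6)² = 5.444
te_Costume fitting = (6 + 4·10 + 14)/6 = 60/6 = 10; σ²_Costume fitting = ((14−6)/6)² = 1.778
te_Principal photography = (4 + 4·6 + 8)/6 = 36/6 = 6; σ²_Principal photography = ((8−4)/6)² = 0.444
te_Pickup shots = (1 + 4·2 + 3)/6 = 12/6 = 2; σ²_Pickup shots = ((3−1)/6)² = 0.111
te_Editing = (6 + 4·7 + 14)/6 = 48/6 = 8; σ²_Editing = ((14−6)/6)² = 1.778
te_Sound mix = (4 + 4·7 + 22)/6 = 54/6 = 9; σ²_Sound mix = ((22−4)/6)² = 9.000
te_Color grade = (3 + 4·4 + 17)/6 = 36/6 = 6; σ²_Color grade = ((17−3)/6)² = 5.444

Forward pass:
ES_Casting = 0; EF_Casting = 13
ES_Location scouting = 0; EF_Location scouting = 7
ES_Set construction = 0; EF_Set construction = 10
ES_Costume fitting = 0; EF_Costume fitting = 10
ES_Principal photography = max(EF_Set construction=10, EF_Costume fitting=10) = 10; EF_Principal photography = 10+6 = 16
ES_Pickup shots = 10; EF_Pickup shots = 10+2 = 12
ES_Editing = 13; EF_Editing = 13+8 = 21
ES_Sound mix = max(EF_Pickup shots=12, EF_Editing=21) = 21; EF_Sound mix = 21+9 = 30
ES_Color grade = max(EF_Location scouting=7, EF_Principal photography=16, EF_Sound mix=30) = 30; EF_Color grade = 30+6 = 36
Expected project duration μ = 36 weeks. Critical path: Casting → Editing → Sound mix → Color grade.

Variance along critical path = 4.000 + 1.778 + 9.000 + 5.444 = 20.222
σ = √20.222 = 4.497 weeks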